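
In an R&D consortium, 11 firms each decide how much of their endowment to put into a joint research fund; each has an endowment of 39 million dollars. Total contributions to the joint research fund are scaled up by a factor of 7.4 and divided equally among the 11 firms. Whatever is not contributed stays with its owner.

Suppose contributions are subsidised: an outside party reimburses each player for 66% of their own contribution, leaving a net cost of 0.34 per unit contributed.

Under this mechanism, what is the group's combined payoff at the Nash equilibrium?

3457.74 million dollars

With the mechanism, a contributed unit returns (7.4/11) / 0.34 = 1.9786 per unit of net cost to the contributor — now above 1 — so contributing fully is weakly dominant for every player.
At the Nash equilibrium everyone contributes 39. Group total payoff = 11 × (39 × 0.66 + 7.4 × 39) = 3457.74.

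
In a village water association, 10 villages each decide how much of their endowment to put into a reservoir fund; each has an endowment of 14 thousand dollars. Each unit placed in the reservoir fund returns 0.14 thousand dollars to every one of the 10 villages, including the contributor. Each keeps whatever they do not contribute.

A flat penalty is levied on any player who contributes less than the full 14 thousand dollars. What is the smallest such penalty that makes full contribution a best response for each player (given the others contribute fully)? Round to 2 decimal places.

Given the others contribute fully, the best deviation is to contribute 0 (any partial contribution still incurs the fine and gives up units whose private return 0.14 is below 1).
Deviating from 14 to 0 saves 14 thousand dollars but forfeits the deviator's share of the drop in the reservoir fund: 0.14 × 14 = 1.96.
So the deviation gain is 14 − 1.96 = 12.04, and the fine must be at least 12.04 thousand dollars to wipe it out.

12.04 thousand dollars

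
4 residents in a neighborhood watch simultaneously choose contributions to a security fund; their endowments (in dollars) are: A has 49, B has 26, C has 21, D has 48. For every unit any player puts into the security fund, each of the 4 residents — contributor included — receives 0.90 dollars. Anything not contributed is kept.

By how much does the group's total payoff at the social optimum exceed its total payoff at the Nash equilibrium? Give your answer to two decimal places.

The private return per contributed unit is 0.90 < 1 for everyone, so the Nash equilibrium is zero contribution and the group total is Σ E_j = 49 + 26 + 21 + 48 = 144.
Each contributed unit returns 3.600 to the group, so the social optimum is full contribution by everyone: group total = 3.600 × 144 = 518.40.
Efficiency loss = (3.600 − 1) × 144 = 374.40.

374.40 dollars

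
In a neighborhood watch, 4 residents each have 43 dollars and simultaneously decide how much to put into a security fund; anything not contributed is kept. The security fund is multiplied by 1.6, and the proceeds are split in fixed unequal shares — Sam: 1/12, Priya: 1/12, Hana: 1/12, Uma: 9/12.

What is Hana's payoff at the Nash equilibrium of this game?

Player j's private return per contributed unit is 1.6 × (j's share). Contributing is weakly dominant for j when that share is at least 1/1.6 = 0.6250, and contributing 0 is dominant otherwise.
The only share above 0.6250 is Uma's 9/12, contributing 43; the remaining 3 contribute 0. Total contributed: 43.
Hana keeps 43 and receives 1.6 × 43 × 1/12 = 5.73 from the security fund, for a payoff of 48.73.

48.73 dollars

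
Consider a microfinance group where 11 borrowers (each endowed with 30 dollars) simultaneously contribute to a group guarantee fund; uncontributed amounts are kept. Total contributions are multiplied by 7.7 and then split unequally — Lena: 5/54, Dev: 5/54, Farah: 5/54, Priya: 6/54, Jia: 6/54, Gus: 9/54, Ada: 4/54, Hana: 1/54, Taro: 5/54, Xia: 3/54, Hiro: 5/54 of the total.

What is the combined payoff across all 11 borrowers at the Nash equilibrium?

531.00 dollars

Player j's private return per contributed unit is 7.7 × (j's share). Contributing is weakly dominant for j when that share is at least 1/7.7 = 0.1299, and contributing 0 is dominant otherwise.
Gus alone (share 9/54) is above the threshold, contributing 30; the remaining 10 contribute 0. Total contributed: 30.
The group guarantee fund pays out 7.7 × 30 = 231.00 in total (split across the unequal shares, but the aggregate is all that matters for the group sum).
The 10 free-riders keep 30 each, adding 300. Group total = 300 + 231.00 = 531.00.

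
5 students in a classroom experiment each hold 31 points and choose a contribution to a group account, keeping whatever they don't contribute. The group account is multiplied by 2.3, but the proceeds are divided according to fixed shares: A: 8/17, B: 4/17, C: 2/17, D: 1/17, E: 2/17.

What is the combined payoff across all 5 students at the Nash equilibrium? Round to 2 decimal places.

195.30 points

A player with share s gets back 2.3·s per unit contributed, so full contribution is dominant for anyone with s > 1/2.3 = 0.4348 and zero contribution is dominant for anyone below.
A alone (share 8/17) is above the threshold, contributing 31; the remaining 4 contribute 0. Total contributed: 31.
The group account pays out 2.3 × 31 = 71.30 in total (split across the unequal shares, but the aggregate is all that matters for the group sum).
The 4 free-riders keep 31 each, adding 124. Group total = 124 + 71.30 = 195.30.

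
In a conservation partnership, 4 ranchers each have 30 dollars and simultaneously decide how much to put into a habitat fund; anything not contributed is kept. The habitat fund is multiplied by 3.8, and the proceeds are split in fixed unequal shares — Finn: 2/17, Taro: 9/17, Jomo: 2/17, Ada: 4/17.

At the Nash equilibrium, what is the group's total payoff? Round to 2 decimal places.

204.00 dollars

Player j's private return per contributed unit is 3.8 × (j's share). Contributing is weakly dominant for j when that share is at least 1/3.8 = 0.2632, and contributing 0 is dominant otherwise.
The only share above 0.2632 is Taro's 9/17, contributing 30; the remaining 3 contribute 0. Total contributed: 30.
The habitat fund pays out 3.8 × 30 = 114.00 in total (split across the unequal shares, but the aggregate is all that matters for the group sum).
The 3 free-riders keep 30 each, adding 90. Group total = 90 + 114.00 = 204.00.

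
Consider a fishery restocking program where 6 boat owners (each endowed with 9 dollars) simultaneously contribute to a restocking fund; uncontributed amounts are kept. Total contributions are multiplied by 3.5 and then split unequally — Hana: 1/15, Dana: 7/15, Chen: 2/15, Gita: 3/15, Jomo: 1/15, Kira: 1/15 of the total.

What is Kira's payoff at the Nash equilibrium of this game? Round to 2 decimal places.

Player j's private return per contributed unit is 3.5 × (j's share). Contributing is weakly dominant for j when that share is at least 1/3.5 = 0.2857, and contributing 0 is dominant otherwise.
Dana alone (share 7/15) is above the threshold, contributing 9; the remaining 5 contribute 0. Total contributed: 9.
Kira keeps 9 and receives 3.5 × 9 × 1/15 = 2.10 from the restocking fund, for a payoff of 11.10.

11.10 dollars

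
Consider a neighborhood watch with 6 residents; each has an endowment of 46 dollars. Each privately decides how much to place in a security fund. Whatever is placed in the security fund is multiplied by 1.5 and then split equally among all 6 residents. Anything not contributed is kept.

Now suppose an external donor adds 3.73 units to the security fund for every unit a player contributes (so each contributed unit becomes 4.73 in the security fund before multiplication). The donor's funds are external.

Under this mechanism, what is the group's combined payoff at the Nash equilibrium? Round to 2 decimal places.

1958.22 dollars

With the mechanism, a contributed unit returns 1.5 × 4.73 / 6 = 1.1825 per unit of net cost to the contributor — now above 1 — so contributing fully is weakly dominant for every player.
So the Nash equilibrium is full contribution by all 6; the group earns 1.5 × 4.73 × 276 = 1958.22.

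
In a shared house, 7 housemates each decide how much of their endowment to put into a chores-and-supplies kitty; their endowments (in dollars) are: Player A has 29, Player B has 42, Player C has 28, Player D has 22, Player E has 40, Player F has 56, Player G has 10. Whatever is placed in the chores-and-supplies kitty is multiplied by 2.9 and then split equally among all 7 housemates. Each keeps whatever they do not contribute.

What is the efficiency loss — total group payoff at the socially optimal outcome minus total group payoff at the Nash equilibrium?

431.30 dollars

The private return per contributed unit is 2.9/7 = 0.4143 < 1 for every player regardless of endowment, so the Nash equilibrium is zero contribution and the group total is Σ E_j = 29 + 42 + 28 + 22 + 40 + 56 + 10 = 227.
Each contributed unit returns 2.900 to the group, so the social optimum is full contribution by everyone: group total = 2.900 × 227 = 658.30.
Efficiency loss = (2.900 − 1) × 227 = 431.30.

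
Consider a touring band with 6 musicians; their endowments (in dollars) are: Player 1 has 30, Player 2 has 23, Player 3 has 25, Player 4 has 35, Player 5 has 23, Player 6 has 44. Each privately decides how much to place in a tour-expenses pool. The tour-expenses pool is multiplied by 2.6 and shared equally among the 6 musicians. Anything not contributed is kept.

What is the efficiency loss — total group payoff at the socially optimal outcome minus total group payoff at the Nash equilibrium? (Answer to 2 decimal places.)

The private return per contributed unit is 2.6/6 = 0.4333 < 1 for every player regardless of endowment, so the Nash equilibrium is zero contribution and the group total is Σ E_j = 30 + 23 + 25 + 35 + 23 + 44 = 180.
Each contributed unit returns 2.600 to the group, so the social optimum is full contribution by everyone: group total = 2.600 × 180 = 468.00.
Efficiency loss = (2.600 − 1) × 180 = 288.00.

288.00 dollars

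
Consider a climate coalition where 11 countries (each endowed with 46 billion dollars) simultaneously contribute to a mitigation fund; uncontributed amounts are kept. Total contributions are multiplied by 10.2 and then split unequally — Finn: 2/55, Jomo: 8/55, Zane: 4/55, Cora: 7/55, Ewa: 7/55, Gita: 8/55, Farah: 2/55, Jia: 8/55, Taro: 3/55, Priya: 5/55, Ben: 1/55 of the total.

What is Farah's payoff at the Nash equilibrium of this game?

A player with share s gets back 10.2·s per unit contributed, so full contribution is dominant for anyone with s > 1/10.2 = 0.0980 and zero contribution is dominant for anyone below.
The shares above 0.0980 belong to Jomo, Cora, Ewa, Gita and Jia, contributing 46 each; the remaining 6 contribute 0. Total contributed: 230.
Farah keeps 46 and receives 10.2 × 230 × 2/55 = 85.31 from the mitigation fund, for a payoff of 131.31.

131.31 billion dollars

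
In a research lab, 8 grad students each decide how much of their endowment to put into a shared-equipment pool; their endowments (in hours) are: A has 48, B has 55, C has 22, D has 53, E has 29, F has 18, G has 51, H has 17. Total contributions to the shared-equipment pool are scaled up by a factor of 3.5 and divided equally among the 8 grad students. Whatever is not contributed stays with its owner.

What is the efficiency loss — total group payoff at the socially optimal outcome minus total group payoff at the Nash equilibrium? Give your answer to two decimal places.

The private return per contributed unit is 3.5/8 = 0.4375 < 1 for every player regardless of endowment, so the Nash equilibrium is zero contribution and the group total is Σ E_j = 48 + 55 + 22 + 53 + 29 + 18 + 51 + 17 = 293.
Each contributed unit returns 3.500 to the group, so the social optimum is full contribution by everyone: group total = 3.500 × 293 = 1025.50.
Efficiency loss = (3.500 − 1) × 293 = 732.50.

732.50 hours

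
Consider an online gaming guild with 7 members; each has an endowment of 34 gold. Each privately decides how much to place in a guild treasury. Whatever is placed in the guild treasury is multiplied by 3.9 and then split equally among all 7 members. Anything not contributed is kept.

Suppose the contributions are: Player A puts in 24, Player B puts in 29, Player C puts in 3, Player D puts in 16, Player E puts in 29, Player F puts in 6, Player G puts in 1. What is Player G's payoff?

Total contributed: 24 + 29 + 3 + 16 + 29 + 6 + 1 = 108.
Each receives 3.9 × 108 / 7 = 60.17 from the guild treasury.
Player G keeps 34 − 1 = 33, so Player G's payoff is 33 + 60.17 = 93.17.

93.17 gold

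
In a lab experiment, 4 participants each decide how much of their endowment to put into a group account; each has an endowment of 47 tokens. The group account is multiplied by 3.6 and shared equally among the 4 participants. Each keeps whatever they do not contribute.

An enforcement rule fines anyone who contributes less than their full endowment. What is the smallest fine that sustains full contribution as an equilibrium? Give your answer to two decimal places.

4.70 tokens

Given the others contribute fully, the best deviation is to contribute 0 (any partial contribution still incurs the fine and gives up units whose private return 0.9000 is below 1).
Deviating from 47 to 0 saves 47 tokens but forfeits the deviator's share of the drop in the group account: 3.6/4 × 47 = 42.30.
So the deviation gain is 47 − 42.30 = 4.70, and the fine must be at least 4.70 tokens to wipe it out.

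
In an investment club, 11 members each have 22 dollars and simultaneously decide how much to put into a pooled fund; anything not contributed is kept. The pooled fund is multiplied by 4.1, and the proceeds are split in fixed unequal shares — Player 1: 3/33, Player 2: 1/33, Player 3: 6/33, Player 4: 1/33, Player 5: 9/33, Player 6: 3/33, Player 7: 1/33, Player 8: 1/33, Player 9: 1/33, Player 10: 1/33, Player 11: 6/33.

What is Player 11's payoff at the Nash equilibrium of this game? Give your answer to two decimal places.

Player j's private return per contributed unit is 4.1 × (j's share). Contributing is weakly dominant for j when that share is at least 1/4.1 = 0.2439, and contributing 0 is dominant otherwise.
Player 5 alone (share 9/33) is above the threshold, contributing 22; the remaining 10 contribute 0. Total contributed: 22.
Player 11 keeps 22 and receives 4.1 × 22 × 6/33 = 16.40 from the pooled fund, for a payoff of 38.40.

38.40 dollars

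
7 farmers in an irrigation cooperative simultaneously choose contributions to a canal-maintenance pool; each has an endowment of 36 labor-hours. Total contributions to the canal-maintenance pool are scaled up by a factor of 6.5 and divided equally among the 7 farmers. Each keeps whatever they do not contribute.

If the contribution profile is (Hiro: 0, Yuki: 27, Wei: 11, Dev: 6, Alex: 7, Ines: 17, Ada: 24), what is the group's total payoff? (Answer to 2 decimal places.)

758.00 labor-hours

Total contributed: 0 + 27 + 11 + 6 + 7 + 17 + 24 = 92; total kept: 7 × 36 − 92 = 160.
The canal-maintenance pool pays out 6.5 × 92 = 598.00 in aggregate.
Group total = 160 + 598.00 = 758.00.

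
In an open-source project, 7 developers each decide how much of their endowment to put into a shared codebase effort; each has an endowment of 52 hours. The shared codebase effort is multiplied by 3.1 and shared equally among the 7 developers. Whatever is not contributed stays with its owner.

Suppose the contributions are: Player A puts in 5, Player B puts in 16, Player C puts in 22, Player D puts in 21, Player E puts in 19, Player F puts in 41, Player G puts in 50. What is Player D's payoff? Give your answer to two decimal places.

108.06 hours

Total contributed: 5 + 16 + 22 + 21 + 19 + 41 + 50 = 174.
Each receives 3.1 × 174 / 7 = 77.06 from the shared codebase effort.
Player D keeps 52 − 21 = 31, so Player D's payoff is 31 + 77.06 = 108.06.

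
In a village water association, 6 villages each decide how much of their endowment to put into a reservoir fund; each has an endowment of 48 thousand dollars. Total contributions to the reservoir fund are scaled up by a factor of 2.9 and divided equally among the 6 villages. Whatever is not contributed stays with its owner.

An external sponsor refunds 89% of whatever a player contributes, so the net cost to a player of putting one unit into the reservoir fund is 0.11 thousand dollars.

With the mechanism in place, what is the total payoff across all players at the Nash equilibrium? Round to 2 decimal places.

The effective private return per unit is now (2.9/6) / 0.11 = 4.3939 > 1, so every player's dominant strategy flips to full contribution.
At the Nash equilibrium everyone contributes 48. Group total payoff = 6 × (48 × 0.89 + 2.9 × 48) = 1091.52.

1091.52 thousand dollars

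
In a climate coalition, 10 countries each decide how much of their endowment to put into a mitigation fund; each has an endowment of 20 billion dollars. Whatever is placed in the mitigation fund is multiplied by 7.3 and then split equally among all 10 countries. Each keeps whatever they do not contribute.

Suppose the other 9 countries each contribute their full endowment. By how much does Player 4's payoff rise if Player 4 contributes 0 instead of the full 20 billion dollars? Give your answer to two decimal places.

Switching from a contribution of 20 to 0 lets Player 4 keep an extra 20 billion dollars, but lowers the mitigation fund by 20, which costs Player 4 their own share of that drop: 7.3/10 × 20 = 14.60.
Net gain = 20 − 14.60 = 5.40. The private return per contributed unit (0.7300) is below 1, so free-riding is indeed the best response regardless of what the others do.

5.40 billion dollars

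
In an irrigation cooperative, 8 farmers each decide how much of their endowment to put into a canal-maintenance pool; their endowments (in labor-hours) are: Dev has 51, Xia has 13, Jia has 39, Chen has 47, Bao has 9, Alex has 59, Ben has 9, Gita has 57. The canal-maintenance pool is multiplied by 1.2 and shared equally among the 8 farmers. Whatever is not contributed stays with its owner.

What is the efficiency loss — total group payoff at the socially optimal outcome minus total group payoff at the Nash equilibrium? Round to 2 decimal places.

56.80 labor-hours

The private return per contributed unit is 1.2/8 = 0.1500 < 1 for every player regardless of endowment, so the Nash equilibrium is zero contribution and the group total is Σ E_j = 51 + 13 + 39 + 47 + 9 + 59 + 9 + 57 = 284.
Each contributed unit returns 1.200 to the group, so the social optimum is full contribution by everyone: group total = 1.200 × 284 = 340.80.
Efficiency loss = (1.200 − 1) × 284 = 56.80.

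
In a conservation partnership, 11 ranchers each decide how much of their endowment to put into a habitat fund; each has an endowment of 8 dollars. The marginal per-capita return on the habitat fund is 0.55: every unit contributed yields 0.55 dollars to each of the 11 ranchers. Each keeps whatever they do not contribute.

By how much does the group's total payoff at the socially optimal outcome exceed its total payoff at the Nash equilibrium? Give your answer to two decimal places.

444.40 dollars

The private return per contributed unit is 0.55 < 1, so contributing 0 is dominant for every player. At the Nash equilibrium everyone keeps their 8, and the group total is 11 × 8 = 88.
Each contributed unit returns 6.050 to the group as a whole (0.55 to each of 11 players), which exceeds 1, so the social optimum is full contribution: group total = 6.050 × 88 = 532.40.
Efficiency loss = 532.40 − 88 = 444.40.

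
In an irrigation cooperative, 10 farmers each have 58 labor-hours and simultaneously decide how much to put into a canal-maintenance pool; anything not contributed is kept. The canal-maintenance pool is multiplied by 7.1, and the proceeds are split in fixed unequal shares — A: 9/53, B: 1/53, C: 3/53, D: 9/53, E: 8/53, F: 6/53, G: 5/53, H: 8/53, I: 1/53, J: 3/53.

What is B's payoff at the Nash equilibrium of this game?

Player j's private return per contributed unit is 7.1 × (j's share). Contributing is weakly dominant for j when that share is at least 1/7.1 = 0.1408, and contributing 0 is dominant otherwise.
A, D, E and H clear that bar, contributing 58 each; the remaining 6 contribute 0. Total contributed: 232.
B keeps 58 and receives 7.1 × 232 × 1/53 = 31.08 from the canal-maintenance pool, for a payoff of 89.08.

89.08 labor-hours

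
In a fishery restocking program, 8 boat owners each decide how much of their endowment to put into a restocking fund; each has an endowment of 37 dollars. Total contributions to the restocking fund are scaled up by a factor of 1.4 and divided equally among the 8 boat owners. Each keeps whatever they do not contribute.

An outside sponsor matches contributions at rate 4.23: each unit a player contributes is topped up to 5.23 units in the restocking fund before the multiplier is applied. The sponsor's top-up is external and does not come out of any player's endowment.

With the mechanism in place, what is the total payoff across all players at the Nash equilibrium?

296.00 dollars

Even with the mechanism, each unit contributed returns only 1.4 × 5.23 / 8 = 0.9153 per unit of net cost, so contributing nothing is still dominant.
At the Nash equilibrium no one contributes; group total payoff = 8 × 37 = 296.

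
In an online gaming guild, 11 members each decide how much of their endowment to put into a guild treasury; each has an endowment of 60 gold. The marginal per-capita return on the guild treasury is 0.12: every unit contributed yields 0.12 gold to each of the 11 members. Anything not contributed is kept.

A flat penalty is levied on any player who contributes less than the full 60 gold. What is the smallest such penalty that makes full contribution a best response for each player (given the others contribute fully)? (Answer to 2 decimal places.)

Given the others contribute fully, the best deviation is to contribute 0 (any partial contribution still incurs the fine and gives up units whose private return 0.12 is below 1).
Deviating from 60 to 0 saves 60 gold but forfeits the deviator's share of the drop in the guild treasury: 0.12 × 60 = 7.20.
So the deviation gain is 60 − 7.20 = 52.80, and the fine must be at least 52.80 gold to wipe it out.

52.80 gold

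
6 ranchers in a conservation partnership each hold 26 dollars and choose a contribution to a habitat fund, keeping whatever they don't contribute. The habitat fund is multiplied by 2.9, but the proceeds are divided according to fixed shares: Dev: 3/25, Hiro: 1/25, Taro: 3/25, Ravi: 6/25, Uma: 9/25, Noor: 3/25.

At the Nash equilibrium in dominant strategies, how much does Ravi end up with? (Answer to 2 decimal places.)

A player with share s gets back 2.9·s per unit contributed, so full contribution is dominant for anyone with s > 1/2.9 = 0.3448 and zero contribution is dominant for anyone below.
The only share above 0.3448 is Uma's 9/25, contributing 26; the remaining 5 contribute 0. Total contributed: 26.
Ravi keeps 26 and receives 2.9 × 26 × 6/25 = 18.10 from the habitat fund, for a payoff of 44.10.

44.10 dollars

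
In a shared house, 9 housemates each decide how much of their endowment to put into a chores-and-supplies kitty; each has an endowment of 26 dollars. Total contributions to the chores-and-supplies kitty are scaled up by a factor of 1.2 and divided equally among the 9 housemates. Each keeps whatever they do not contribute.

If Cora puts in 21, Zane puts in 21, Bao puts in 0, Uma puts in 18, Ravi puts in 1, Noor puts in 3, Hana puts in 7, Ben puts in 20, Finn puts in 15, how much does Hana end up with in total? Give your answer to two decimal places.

Total contributed: 21 + 21 + 0 + 18 + 1 + 3 + 7 + 20 + 15 = 106.
Each receives 1.2 × 106 / 9 = 14.13 from the chores-and-supplies kitty.
Hana keeps 26 − 7 = 19, so Hana's payoff is 19 + 14.13 = 33.13.

33.13 dollars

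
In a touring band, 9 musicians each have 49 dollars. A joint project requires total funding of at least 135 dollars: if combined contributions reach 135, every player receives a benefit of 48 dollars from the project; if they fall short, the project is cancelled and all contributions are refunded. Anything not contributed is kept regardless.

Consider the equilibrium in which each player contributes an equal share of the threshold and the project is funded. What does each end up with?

Equal share of the threshold: 135/9 = 15.
At this profile no one gains by cutting their contribution: any cut drops the total below 135, the project is cancelled, contributions are refunded, and the deviator ends with 49, which is less than 49 − 15 + 48 = 82. Contributing more than 15 just wastes the excess. So contributing exactly 15 is a best response.
Each player's payoff: 49 − 15 + 48 = 82.

82 dollars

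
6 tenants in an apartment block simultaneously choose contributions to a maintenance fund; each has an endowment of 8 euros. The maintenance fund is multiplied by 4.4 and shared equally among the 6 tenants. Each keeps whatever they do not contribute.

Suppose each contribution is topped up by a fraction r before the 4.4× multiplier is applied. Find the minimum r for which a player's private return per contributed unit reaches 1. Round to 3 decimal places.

With matching at rate r, one contributed unit becomes (1 + r) in the maintenance fund and returns 4.4 × (1 + r) / 6 to the contributor.
Setting this equal to 1: 1 + r = 6/4.4 = 1.3636.
So the minimum matching rate is r = 1.3636 − 1 = 0.364.

0.364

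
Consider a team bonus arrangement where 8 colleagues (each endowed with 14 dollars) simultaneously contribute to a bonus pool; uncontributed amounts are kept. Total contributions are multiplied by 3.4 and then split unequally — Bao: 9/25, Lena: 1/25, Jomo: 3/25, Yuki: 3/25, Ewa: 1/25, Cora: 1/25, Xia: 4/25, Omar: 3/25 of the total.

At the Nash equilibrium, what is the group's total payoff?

A player with share s gets back 3.4·s per unit contributed, so full contribution is dominant for anyone with s > 1/3.4 = 0.2941 and zero contribution is dominant for anyone below.
Only Bao (9/25) clears that bar, contributing 14; the remaining 7 contribute 0. Total contributed: 14.
The bonus pool pays out 3.4 × 14 = 47.60 in total (split across the unequal shares, but the aggregate is all that matters for the group sum).
The 7 free-riders keep 14 each, adding 98. Group total = 98 + 47.60 = 145.60.

145.60 dollars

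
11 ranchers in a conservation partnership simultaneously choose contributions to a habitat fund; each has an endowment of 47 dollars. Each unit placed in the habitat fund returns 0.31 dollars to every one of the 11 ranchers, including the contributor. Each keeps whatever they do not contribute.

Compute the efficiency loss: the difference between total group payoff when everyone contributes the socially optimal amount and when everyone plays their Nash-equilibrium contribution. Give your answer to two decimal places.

1245.97 dollars

The private return per contributed unit is 0.31 < 1, so contributing 0 is dominant for every player. At the Nash equilibrium everyone keeps their 47, and the group total is 11 × 47 = 517.
Each contributed unit returns 3.410 to the group as a whole (0.31 to each of 11 players), which exceeds 1, so the social optimum is full contribution: group total = 3.410 × 517 = 1762.97.
Efficiency loss = 1762.97 − 517 = 1245.97.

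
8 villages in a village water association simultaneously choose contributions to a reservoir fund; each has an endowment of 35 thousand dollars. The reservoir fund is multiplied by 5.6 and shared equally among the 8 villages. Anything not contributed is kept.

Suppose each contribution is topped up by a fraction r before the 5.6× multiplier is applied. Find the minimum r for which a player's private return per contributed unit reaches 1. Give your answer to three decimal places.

0.429

With matching at rate r, one contributed unit becomes (1 + r) in the reservoir fund and returns 5.6 × (1 + r) / 8 to the contributor.
Setting this equal to 1: 1 + r = 8/5.6 = 1.4286.
So the minimum matching rate is r = 1.4286 − 1 = 0.429.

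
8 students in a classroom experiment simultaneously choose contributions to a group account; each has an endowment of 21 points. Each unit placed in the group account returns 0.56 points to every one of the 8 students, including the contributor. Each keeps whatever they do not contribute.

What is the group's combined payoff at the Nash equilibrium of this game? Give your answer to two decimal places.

168.00 points

The private return per contributed unit is 0.56 < 1, so contributing 0 is dominant for every player. At the Nash equilibrium everyone keeps their 21, and the group total is 8 × 21 = 168.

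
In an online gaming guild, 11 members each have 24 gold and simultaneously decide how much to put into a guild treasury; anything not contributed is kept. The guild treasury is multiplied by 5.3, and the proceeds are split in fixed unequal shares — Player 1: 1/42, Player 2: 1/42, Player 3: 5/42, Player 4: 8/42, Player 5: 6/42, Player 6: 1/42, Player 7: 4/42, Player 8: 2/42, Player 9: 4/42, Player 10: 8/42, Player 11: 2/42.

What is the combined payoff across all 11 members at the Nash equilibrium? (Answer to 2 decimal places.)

470.40 gold

For player j, contributing a unit is worthwhile iff 5.3 × (j's share) ≥ 1, i.e. iff j's share is at least 0.1887.
The shares above 0.1887 belong to Player 4 and Player 10, contributing 24 each; the remaining 9 contribute 0. Total contributed: 48.
The guild treasury pays out 5.3 × 48 = 254.40 in total (split across the unequal shares, but the aggregate is all that matters for the group sum).
The 9 free-riders keep 24 each, adding 216. Group total = 216 + 254.40 = 470.40.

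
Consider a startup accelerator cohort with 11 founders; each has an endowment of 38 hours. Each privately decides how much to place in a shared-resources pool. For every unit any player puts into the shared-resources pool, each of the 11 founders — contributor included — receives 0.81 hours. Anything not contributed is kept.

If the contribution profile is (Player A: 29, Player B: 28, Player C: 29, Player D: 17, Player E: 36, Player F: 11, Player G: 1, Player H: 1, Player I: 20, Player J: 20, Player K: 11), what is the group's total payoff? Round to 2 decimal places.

2023.73 hours

Total contributed: 29 + 28 + 29 + 17 + 36 + 11 + 1 + 1 + 20 + 20 + 11 = 203; total kept: 11 × 38 − 203 = 215.
The shared-resources pool pays out 0.81 × 11 × 203 = 1808.73 in aggregate.
Group total = 215 + 1808.73 = 2023.73.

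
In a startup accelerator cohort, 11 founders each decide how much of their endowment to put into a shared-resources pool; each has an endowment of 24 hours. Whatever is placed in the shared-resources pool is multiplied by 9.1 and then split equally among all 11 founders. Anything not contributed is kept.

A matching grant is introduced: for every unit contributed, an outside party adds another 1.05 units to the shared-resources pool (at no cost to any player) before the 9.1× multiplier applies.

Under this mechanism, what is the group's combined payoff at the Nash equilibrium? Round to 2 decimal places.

4924.92 hours

With the mechanism, a contributed unit returns 9.1 × 2.05 / 11 = 1.6959 per unit of net cost to the contributor — now above 1 — so contributing fully is weakly dominant for every player.
So the Nash equilibrium is full contribution by all 11; the group earns 9.1 × 2.05 × 264 = 4924.92.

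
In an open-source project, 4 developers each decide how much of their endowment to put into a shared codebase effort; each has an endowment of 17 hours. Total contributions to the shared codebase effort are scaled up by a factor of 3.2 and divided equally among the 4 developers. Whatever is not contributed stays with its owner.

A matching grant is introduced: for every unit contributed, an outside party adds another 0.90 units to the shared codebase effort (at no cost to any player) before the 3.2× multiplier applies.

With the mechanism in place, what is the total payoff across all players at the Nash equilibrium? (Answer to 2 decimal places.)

The effective private return per unit is now 3.2 × 1.90 / 4 = 1.5200 > 1, so every player's dominant strategy flips to full contribution.
So the Nash equilibrium is full contribution by all 4; the group earns 3.2 × 1.90 × 68 = 413.44.

413.44 hours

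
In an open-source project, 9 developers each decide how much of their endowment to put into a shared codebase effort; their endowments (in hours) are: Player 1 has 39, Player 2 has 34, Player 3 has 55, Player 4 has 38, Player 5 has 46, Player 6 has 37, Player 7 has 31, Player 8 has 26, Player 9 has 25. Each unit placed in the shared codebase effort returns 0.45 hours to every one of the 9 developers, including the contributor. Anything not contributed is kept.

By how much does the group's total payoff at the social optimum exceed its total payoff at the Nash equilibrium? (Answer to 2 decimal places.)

1009.55 hours

The private return per contributed unit is 0.45 < 1 for everyone, so the Nash equilibrium is zero contribution and the group total is Σ E_j = 39 + 34 + 55 + 38 + 46 + 37 + 31 + 26 + 25 = 331.
Each contributed unit returns 4.050 to the group, so the social optimum is full contribution by everyone: group total = 4.050 × 331 = 1340.55.
Efficiency loss = (4.050 − 1) × 331 = 1009.55.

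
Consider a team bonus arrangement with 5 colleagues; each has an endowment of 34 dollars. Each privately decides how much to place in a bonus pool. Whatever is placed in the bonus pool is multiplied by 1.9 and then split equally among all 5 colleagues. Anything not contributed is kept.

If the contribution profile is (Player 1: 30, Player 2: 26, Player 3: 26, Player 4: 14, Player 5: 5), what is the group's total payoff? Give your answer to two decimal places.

Total contributed: 30 + 26 + 26 + 14 + 5 = 101; total kept: 5 × 34 − 101 = 69.
The bonus pool pays out 1.9 × 101 = 191.90 in aggregate.
Group total = 69 + 191.90 = 260.90.

260.90 dollars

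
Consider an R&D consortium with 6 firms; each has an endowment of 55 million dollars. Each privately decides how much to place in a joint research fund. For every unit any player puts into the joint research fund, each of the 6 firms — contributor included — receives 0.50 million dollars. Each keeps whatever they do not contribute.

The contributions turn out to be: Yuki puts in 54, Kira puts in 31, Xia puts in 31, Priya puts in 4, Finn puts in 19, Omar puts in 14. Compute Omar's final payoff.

117.50 million dollars

Total contributed: 54 + 31 + 31 + 4 + 19 + 14 = 153.
Each receives 0.50 × 153 = 76.50 from the joint research fund.
Omar keeps 55 − 14 = 41, so Omar's payoff is 41 + 76.50 = 117.50.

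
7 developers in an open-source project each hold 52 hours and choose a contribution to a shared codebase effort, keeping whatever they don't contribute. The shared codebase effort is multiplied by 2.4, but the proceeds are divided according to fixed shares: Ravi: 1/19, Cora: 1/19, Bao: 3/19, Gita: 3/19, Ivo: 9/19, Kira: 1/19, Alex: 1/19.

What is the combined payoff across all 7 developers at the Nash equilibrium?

For player j, contributing a unit is worthwhile iff 2.4 × (j's share) ≥ 1, i.e. iff j's share is at least 0.4167.
Ivo alone (share 9/19) is above the threshold, contributing 52; the remaining 6 contribute 0. Total contributed: 52.
The shared codebase effort pays out 2.4 × 52 = 124.80 in total (split across the unequal shares, but the aggregate is all that matters for the group sum).
The 6 free-riders keep 52 each, adding 312. Group total = 312 + 124.80 = 436.80.

436.80 hours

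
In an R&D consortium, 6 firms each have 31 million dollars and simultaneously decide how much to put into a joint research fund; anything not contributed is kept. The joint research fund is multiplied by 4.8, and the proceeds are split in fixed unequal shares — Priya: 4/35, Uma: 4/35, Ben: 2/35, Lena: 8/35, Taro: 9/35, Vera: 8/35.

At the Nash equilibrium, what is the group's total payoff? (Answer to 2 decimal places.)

For player j, contributing a unit is worthwhile iff 4.8 × (j's share) ≥ 1, i.e. iff j's share is at least 0.2083.
The shares above 0.2083 belong to Lena, Taro and Vera, contributing 31 each; the remaining 3 contribute 0. Total contributed: 93.
The joint research fund pays out 4.8 × 93 = 446.40 in total (split across the unequal shares, but the aggregate is all that matters for the group sum).
The 3 free-riders keep 31 each, adding 93. Group total = 93 + 446.40 = 539.40.

539.40 million dollars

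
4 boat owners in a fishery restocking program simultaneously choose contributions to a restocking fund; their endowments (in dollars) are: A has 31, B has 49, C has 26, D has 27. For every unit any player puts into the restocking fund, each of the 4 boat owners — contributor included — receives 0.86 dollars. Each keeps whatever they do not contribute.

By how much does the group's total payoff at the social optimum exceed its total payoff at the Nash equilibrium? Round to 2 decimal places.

324.52 dollars

The private return per contributed unit is 0.86 < 1 for everyone, so the Nash equilibrium is zero contribution and the group total is Σ E_j = 31 + 49 + 26 + 27 = 133.
Each contributed unit returns 3.440 to the group, so the social optimum is full contribution by everyone: group total = 3.440 × 133 = 457.52.
Efficiency loss = (3.440 − 1) × 133 = 324.52.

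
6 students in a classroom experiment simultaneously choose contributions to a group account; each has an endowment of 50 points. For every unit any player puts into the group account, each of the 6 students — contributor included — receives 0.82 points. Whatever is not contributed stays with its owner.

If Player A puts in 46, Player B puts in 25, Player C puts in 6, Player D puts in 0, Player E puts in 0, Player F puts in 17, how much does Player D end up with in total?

127.08 points

Total contributed: 46 + 25 + 6 + 0 + 0 + 17 = 94.
Each receives 0.82 × 94 = 77.08 from the group account.
Player D keeps 50 − 0 = 50, so Player D's payoff is 50 + 77.08 = 127.08.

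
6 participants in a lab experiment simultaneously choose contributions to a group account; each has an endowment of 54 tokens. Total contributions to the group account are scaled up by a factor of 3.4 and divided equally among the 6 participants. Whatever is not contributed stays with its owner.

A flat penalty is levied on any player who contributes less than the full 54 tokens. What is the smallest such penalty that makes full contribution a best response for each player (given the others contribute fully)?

23.40 tokens

Given the others contribute fully, the best deviation is to contribute 0 (any partial contribution still incurs the fine and gives up units whose private return 0.5667 is below 1).
Deviating from 54 to 0 saves 54 tokens but forfeits the deviator's share of the drop in the group account: 3.4/6 × 54 = 30.60.
So the deviation gain is 54 − 30.60 = 23.40, and the fine must be at least 23.40 tokens to wipe it out.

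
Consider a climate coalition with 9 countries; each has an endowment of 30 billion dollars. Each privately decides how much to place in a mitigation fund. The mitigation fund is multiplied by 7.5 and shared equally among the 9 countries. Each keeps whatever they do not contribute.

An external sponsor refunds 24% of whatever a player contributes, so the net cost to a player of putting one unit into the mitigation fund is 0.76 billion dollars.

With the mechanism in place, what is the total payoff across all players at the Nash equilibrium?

2089.80 billion dollars

The effective private return per unit is now (7.5/9) / 0.76 = 1.0965 > 1, so every player's dominant strategy flips to full contribution.
At the Nash equilibrium everyone contributes 30. Group total payoff = 9 × (30 × 0.24 + 7.5 × 30) = 2089.80.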